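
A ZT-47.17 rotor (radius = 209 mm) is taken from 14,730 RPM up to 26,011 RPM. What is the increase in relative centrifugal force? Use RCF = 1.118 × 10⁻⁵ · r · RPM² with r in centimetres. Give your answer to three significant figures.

107000 ×g

r = 209 mm = 20.9 cm
RCF₁ = 1.118 × 10⁻⁵ × 20.9 × (14730)² = 1.118 × 10⁻⁵ × 20.9 × 216,972,900 ≈ 50,698.3 × g
RCF₂ = 1.118 × 10⁻⁵ × 20.9 × (26011)² = 1.118 × 10⁻⁵ × 20.9 × 676,572,121 ≈ 158,089.2 × g
Increase = 158,089.2 − 50,698.3 = 107,390.9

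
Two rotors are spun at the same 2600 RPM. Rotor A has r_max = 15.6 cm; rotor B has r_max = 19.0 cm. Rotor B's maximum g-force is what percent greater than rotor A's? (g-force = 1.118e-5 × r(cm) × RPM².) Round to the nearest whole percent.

At equal RPM, RCF scales linearly with r: ratio = 19.0 / 15.6 = 1.2179.
So rotor B delivers 21.8% more g-force.

22%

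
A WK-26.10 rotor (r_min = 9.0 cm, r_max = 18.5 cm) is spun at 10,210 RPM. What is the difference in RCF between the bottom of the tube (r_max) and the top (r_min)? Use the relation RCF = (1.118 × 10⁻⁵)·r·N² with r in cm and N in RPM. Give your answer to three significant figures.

ΔRCF = 1.118 × 10⁻⁵ × (r_max − r_min) × N² = 1.118 × 10⁻⁵ × 9.5 × 104,244,100 ≈ 11,071.8

11100 g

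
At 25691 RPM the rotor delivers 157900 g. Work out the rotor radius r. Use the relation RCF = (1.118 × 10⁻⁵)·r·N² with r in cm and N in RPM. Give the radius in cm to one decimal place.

157900 = 1.118 × 10⁻⁵ × r × (25691)²
r = 157900 / (1.118 × 10⁻⁵ × 660,027,481) = 157900 / 7379.107 ≈ 21.398 cm

≈ 21.4 cm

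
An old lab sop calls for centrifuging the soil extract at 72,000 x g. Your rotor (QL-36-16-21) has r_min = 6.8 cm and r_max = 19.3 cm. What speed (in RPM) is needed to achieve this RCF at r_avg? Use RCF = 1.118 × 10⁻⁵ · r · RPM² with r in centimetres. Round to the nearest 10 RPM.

r_avg = (6.8 + 19.3) / 2 = 13.05 cm
RCF = 1.118 × 10⁻⁵ × r × N²
72,000 = 1.118 × 10⁻⁵ × 13.05 × N²
N² = 72,000 / (14.5899 × 10⁻⁵) = 493,492,073
N ≈ √493,492,073 ≈ 22,214.7

N ≈ 22210 RPM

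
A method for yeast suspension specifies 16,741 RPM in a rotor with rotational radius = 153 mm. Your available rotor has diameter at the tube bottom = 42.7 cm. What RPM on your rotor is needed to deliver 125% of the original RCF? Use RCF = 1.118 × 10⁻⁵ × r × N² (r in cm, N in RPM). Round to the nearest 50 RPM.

≈ 15850 RPM

Original rotor: r = 153 mm = 15.3 cm
RCF = 1.118 × 10⁻⁵ × r × N²
RCF_original = 1.118 × 10⁻⁵ × 15.3 × (16741)² = 1.118 × 10⁻⁵ × 15.3 × 280,261,081 ≈ 47,939.8 × g
Target RCF = 1.25 × 47,939.8 ≈ 59,924.8 × g
Your rotor: r = 42.7 / 2 = 21.35 cm
59,924.8 = 1.118 × 10⁻⁵ × 21.35 × N²
N² = 59,924.8 / (23.8693 × 10⁻⁵) = 251,053,864
N ≈ √251,053,864 ≈ 15,844.7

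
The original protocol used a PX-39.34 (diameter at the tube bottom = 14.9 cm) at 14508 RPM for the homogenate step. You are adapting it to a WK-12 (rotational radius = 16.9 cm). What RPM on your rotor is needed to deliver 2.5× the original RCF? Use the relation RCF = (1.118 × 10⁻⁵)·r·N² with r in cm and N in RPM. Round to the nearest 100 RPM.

≈ 15200 RPM

Original rotor: r = 14.9 / 2 = 7.45 cm
RCF_original = 1.118 × 10⁻⁵ × 7.45 × (14508)² = 1.118 × 10⁻⁵ × 7.45 × 210,482,064 ≈ 17,531.3 × g
Target RCF = 2.5 × 17,531.3 ≈ 43,828.2 × g
43,828.2 = 1.118 × 10⁻⁵ × 16.9 × N²
N² = 43,828.2 / (18.8942 × 10⁻⁵) = 231,966,424
N ≈ √231,966,424 ≈ 15,230.4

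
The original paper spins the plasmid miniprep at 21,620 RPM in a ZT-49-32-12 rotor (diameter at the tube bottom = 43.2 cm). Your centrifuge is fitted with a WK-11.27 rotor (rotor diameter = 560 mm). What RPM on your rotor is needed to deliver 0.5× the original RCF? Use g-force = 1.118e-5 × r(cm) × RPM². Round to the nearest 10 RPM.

13430 RPM

Original rotor: r = 43.2 / 2 = 21.6 cm
RCF_original = 1.118 × 10⁻⁵ × 21.6 × (21620)² = 1.118 × 10⁻⁵ × 21.6 × 467,424,400 ≈ 112,877.4 × g
Target RCF = 0.5 × 112,877.4 ≈ 56,438.7 × g
Your rotor: r = 560 mm / 2 = 280 mm = 28 cm
56,438.7 = 1.118 × 10⁻⁵ × 28 × N²
N² = 56,438.7 / (31.304 × 10⁻⁵) = 180,292,295
N ≈ √180,292,295 ≈ 13,427.3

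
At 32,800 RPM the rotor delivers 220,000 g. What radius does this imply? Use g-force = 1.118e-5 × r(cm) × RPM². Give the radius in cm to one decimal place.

220000 = 1.118 × 10⁻⁵ × r × (32800)²
r = 220000 / (1.118 × 10⁻⁵ × 1,075,840,000) = 220000 / 12027.89 ≈ 18.291 cm

18.3 cm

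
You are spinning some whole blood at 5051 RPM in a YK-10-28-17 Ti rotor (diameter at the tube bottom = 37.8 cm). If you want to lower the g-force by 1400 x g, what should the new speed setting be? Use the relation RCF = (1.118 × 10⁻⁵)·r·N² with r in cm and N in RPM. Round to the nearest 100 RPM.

≈ 4300 RPM

r = 37.8 / 2 = 18.9 cm
Current RCF = 1.118 × 10⁻⁵ × 18.9 × (5051)² = 1.118 × 10⁻⁵ × 18.9 × 25,512,601 ≈ 5,390.9 × g
Target RCF = 5,390.9 − 1,400 = 3,990.9 × g
N² = 3,990.9 / (21.1302 × 10⁻⁵) = 18,887,185
N ≈ √18,887,185 ≈ 4,345.9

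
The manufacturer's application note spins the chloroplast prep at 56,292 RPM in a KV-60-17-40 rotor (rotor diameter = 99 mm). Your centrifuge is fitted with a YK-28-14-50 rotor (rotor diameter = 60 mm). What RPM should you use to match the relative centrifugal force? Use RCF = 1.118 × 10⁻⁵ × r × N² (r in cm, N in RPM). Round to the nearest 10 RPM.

≈ 72310 RPM

Original rotor: r = 99 mm / 2 = 49.5 mm = 4.95 cm
RCF = 1.118 × 10⁻⁵ × r × N²
RCF_original = 1.118 × 10⁻⁵ × 4.95 × (56292)² = 1.118 × 10⁻⁵ × 4.95 × 3,168,789,264 ≈ 175,364 × g
Your rotor: r = 60 mm / 2 = 30 mm = 3 cm
175,364 = 1.118 × 10⁻⁵ × 3 × N²
N² = 175,364 / (3.354 × 10⁻⁵) = 5,228,503,280
N ≈ √5,228,503,280 ≈ 72,308.4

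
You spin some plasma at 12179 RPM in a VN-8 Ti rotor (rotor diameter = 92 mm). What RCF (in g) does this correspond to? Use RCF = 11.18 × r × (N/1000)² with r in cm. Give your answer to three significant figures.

r = 92 mm / 2 = 46 mm = 4.6 cm
RCF = 11.18 × 4.6 × (12.179)² = 11.18 × 4.6 × 148.328041 ≈ 7,628.2 × g

≈ 7630 g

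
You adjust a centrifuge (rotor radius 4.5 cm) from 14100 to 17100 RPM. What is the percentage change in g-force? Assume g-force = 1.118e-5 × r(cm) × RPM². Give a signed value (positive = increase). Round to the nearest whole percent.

+47%

RCF ∝ N², so the ratio is (17100/14100)² = (1.212766)² = 1.4708.
Change = 1.4708 − 1 = +0.4708 → +47.1%.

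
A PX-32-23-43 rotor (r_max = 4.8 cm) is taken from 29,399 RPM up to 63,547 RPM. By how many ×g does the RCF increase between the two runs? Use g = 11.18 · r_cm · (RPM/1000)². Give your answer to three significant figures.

≈ 170000 ×g

RCF₁ = 11.18 × 4.8 × (29.399)² = 11.18 × 4.8 × 864.301201 ≈ 46,381.9 × g
RCF₂ = 11.18 × 4.8 × (63.547)² = 11.18 × 4.8 × 4,038.221209 ≈ 216,707.1 × g
Increase = 216,707.1 − 46,381.9 = 170,325.2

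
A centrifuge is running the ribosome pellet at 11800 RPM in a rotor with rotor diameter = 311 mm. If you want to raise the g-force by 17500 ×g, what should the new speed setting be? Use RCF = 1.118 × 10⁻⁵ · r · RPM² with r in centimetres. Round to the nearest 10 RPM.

N₂ ≈ 15490 RPM

r = 311 mm / 2 = 155.5 mm = 15.55 cm
Current RCF = 1.118 × 10⁻⁵ × 15.55 × (11800)² = 1.118 × 10⁻⁵ × 15.55 × 139,240,000 ≈ 24,206.7 × g
Target RCF = 24,206.7 + 17,500 = 41,706.7 × g
N² = 41,706.7 / (17.3849 × 10⁻⁵) = 239,901,869
N ≈ √239,901,869 ≈ 15,488.8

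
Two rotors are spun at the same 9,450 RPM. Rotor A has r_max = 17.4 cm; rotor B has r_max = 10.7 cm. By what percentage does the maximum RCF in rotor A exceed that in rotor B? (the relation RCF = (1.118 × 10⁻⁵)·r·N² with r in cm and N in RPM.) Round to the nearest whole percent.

63%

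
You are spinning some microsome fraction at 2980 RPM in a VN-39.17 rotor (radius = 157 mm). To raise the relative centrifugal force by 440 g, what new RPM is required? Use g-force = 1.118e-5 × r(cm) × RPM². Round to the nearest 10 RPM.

N₂ ≈ 3370 RPM

r = 157 mm = 15.7 cm
Current RCF = 1.118 × 10⁻⁵ × 15.7 × (2980)² = 1.118 × 10⁻⁵ × 15.7 × 8,880,400 ≈ 1,558.7 × g
Target RCF = 1,558.7 + 440 = 1,998.7 × g
N² = 1,998.7 / (17.5526 × 10⁻⁵) = 11,386,917
N ≈ √11,386,917 ≈ 3,374.5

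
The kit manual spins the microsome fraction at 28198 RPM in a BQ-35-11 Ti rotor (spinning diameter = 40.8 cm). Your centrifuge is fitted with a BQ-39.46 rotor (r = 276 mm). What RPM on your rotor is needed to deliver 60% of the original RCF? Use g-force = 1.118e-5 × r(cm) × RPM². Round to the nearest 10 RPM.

Original rotor: r = 40.8 / 2 = 20.4 cm
RCF_original = 1.118 × 10⁻⁵ × 20.4 × (28198)² = 1.118 × 10⁻⁵ × 20.4 × 795,127,204 ≈ 181,346.3 × g
Target RCF = 0.6 × 181,346.3 ≈ 108,807.8 × g
Your rotor: r = 276 mm = 27.6 cm
108,807.8 = 1.118 × 10⁻⁵ × 27.6 × N²
N² = 108,807.8 / (30.8568 × 10⁻⁵) = 352,621,788
N ≈ √352,621,788 ≈ 18,778.2

18780 RPM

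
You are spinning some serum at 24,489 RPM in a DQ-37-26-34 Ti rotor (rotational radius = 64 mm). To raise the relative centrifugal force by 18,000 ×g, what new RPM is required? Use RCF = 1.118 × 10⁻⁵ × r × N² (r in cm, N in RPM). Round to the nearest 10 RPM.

r = 64 mm = 6.4 cm
Current RCF = 1.118 × 10⁻⁵ × 6.4 × (24489)² = 1.118 × 10⁻⁵ × 6.4 × 599,711,121 ≈ 42,910.5 × g
Target RCF = 42,910.5 + 18,000 = 60,910.5 × g
N² = 60,910.5 / (7.1552 × 10⁻⁵) = 851,275,995
N ≈ √851,275,995 ≈ 29,176.6

N₂ ≈ 29180 RPM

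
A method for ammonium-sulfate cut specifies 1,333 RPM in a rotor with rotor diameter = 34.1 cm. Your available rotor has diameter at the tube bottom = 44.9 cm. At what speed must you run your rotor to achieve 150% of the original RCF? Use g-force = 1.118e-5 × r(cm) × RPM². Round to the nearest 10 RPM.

Original rotor: r = 34.1 / 2 = 17.05 cm
RCF = 1.118 × 10⁻⁵ × r × N²
RCF_original = 1.118 × 10⁻⁵ × 17.05 × (1333)² = 1.118 × 10⁻⁵ × 17.05 × 1,776,889 ≈ 338.7 × g
Target RCF = 1.5 × 338.7 ≈ 508 × g
Your rotor: r = 44.9 / 2 = 22.45 cm
508 = 1.118 × 10⁻⁵ × 22.45 × N²
N² = 508 / (25.0991 × 10⁻⁵) = 2,023,977
N ≈ √2,023,977 ≈ 1,422.7

≈ 1420 RPM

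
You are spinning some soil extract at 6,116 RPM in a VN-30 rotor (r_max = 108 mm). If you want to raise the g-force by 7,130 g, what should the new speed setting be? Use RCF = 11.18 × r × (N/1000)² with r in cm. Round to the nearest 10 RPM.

≈ 9820 RPM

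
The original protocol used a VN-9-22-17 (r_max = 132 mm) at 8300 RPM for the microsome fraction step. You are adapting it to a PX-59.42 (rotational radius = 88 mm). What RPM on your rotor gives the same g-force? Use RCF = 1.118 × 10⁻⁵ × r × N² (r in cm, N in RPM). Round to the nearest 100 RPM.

10200 RPM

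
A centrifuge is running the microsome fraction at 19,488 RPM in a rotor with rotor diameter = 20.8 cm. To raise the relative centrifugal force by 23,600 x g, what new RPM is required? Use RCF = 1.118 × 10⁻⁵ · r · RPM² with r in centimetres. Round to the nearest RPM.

≈ 24140 RPM

r = 20.8 / 2 = 10.4 cm
Current RCF = 1.118 × 10⁻⁵ × 10.4 × (19488)² = 1.118 × 10⁻⁵ × 10.4 × 379,782,144 ≈ 44,158 × g
Target RCF = 44,158 + 23,600 = 67,758 × g
N² = 67,758 / (11.6272 × 10⁻⁵) = 582,754,231
N ≈ √582,754,231 ≈ 24,140.3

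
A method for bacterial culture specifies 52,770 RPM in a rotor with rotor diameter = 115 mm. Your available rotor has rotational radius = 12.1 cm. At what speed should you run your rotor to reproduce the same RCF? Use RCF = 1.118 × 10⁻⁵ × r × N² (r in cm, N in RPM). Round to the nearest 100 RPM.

Original rotor: r = 115 mm / 2 = 57.5 mm = 5.75 cm
RCF_original = 1.118 × 10⁻⁵ × 5.75 × (52770)² = 1.118 × 10⁻⁵ × 5.75 × 2,784,672,900 ≈ 179,012.7 × g
179,012.7 = 1.118 × 10⁻⁵ × 12.1 × N²
N² = 179,012.7 / (13.5278 × 10⁻⁵) = 1,323,294,993
N ≈ √1,323,294,993 ≈ 36,377.1

≈ 36400 RPM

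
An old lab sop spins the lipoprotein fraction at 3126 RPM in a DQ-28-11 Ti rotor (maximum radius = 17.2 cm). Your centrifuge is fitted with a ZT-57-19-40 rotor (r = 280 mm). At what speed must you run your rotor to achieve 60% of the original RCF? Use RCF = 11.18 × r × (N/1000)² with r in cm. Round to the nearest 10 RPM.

RCF_original = 11.18 × 17.2 × (3.126)² = 11.18 × 17.2 × 9.771876 ≈ 1,879.1 × g
Target RCF = 0.6 × 1,879.1 ≈ 1,127.5 × g
Your rotor: r = 280 mm = 28.0 cm
1,127.5 = 11.18 × 28 × (N/1000)²
(N/1000)² = 1,127.5 / 313.04 = 3.601776
N = 1000 × √3.601776 ≈ 1,897.8

1900 RPM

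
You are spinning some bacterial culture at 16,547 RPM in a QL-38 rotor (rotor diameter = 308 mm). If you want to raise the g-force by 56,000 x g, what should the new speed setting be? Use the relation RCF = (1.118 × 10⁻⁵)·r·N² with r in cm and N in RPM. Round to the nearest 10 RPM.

≈ 24480 RPM

r = 308 mm / 2 = 154 mm = 15.4 cm
Current RCF = 1.118 × 10⁻⁵ × 15.4 × (16547)² = 1.118 × 10⁻⁵ × 15.4 × 273,803,209 ≈ 47,141.2 × g
Target RCF = 47,141.2 + 56,000 = 103,141.2 × g
N² = 103,141.2 / (17.2172 × 10⁻⁵) = 599,059,080
N ≈ √599,059,080 ≈ 24,475.7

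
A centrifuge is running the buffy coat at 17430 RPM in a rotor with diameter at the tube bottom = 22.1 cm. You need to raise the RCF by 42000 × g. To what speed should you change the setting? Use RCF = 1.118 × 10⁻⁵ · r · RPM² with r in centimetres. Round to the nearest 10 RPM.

25370 RPM

r = 22.1 / 2 = 11.05 cm
Current RCF = 1.118 × 10⁻⁵ × 11.05 × (17430)² = 1.118 × 10⁻⁵ × 11.05 × 303,804,900 ≈ 37,531.8 × g
Target RCF = 37,531.8 + 42,000 = 79,531.8 × g
N² = 79,531.8 / (12.3539 × 10⁻⁵) = 643,778,888
N ≈ √643,778,888 ≈ 25,372.8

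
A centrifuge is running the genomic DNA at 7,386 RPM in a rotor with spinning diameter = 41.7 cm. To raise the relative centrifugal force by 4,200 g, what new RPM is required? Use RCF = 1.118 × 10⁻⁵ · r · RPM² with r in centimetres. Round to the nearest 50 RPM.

r = 41.7 / 2 = 20.85 cm
Current RCF = 1.118 × 10⁻⁵ × 20.85 × (7386)² = 1.118 × 10⁻⁵ × 20.85 × 54,552,996 ≈ 12,716.5 × g
Target RCF = 12,716.5 + 4,200 = 16,916.5 × g
N² = 16,916.5 / (23.3103 × 10⁻⁵) = 72,570,924
N ≈ √72,570,924 ≈ 8,518.9

8500 RPM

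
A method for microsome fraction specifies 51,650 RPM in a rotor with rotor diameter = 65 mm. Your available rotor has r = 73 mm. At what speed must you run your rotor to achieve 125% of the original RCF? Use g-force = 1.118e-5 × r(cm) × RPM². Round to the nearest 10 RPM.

≈ 38530 RPM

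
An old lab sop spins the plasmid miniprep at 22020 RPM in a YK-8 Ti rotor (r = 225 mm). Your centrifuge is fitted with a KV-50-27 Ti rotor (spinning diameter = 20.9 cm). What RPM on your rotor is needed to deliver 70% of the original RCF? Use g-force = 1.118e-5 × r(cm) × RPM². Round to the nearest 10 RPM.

Original rotor: r = 225 mm = 22.5 cm
RCF = 1.118 × 10⁻⁵ × r × N²
RCF_original = 1.118 × 10⁻⁵ × 22.5 × (22020)² = 1.118 × 10⁻⁵ × 22.5 × 484,880,400 ≈ 121,971.7 × g
Target RCF = 0.7 × 121,971.7 ≈ 85,380.2 × g
Your rotor: r = 20.9 / 2 = 10.45 cm
85,380.2 = 1.118 × 10⁻⁵ × 10.45 × N²
N² = 85,380.2 / (11.6831 × 10⁻⁵) = 730,800,900
N ≈ √730,800,900 ≈ 27,033.3

≈ 27030 RPM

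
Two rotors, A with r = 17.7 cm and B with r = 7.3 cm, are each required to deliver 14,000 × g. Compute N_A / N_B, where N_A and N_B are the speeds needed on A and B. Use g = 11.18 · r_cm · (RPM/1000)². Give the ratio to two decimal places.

0.64

At fixed RCF, N ∝ 1/√r, so N_A/N_B = √(r_B/r_A) = √(7.3/17.7) = √0.412429 = 0.6422.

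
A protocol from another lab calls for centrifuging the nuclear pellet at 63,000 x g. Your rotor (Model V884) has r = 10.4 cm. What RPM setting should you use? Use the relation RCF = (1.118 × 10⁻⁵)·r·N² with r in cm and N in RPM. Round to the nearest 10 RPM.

≈ 23280 RPM

RCF = 1.118 × 10⁻⁵ × r × N²
63,000 = 1.118 × 10⁻⁵ × 10.4 × N²
N² = 63,000 / (11.6272 × 10⁻⁵) = 541,832,943
N ≈ √541,832,943 ≈ 23,277.3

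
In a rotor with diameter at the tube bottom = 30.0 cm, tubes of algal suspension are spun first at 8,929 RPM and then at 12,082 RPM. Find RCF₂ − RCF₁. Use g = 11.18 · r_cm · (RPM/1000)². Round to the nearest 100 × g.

11100 g

r = 30.0 / 2 = 15 cm
RCF₁ = 11.18 × 15 × (8.929)² = 11.18 × 15 × 79.727041 ≈ 13,370.2 × g
RCF₂ = 11.18 × 15 × (12.082)² = 11.18 × 15 × 145.974724 ≈ 24,480 × g
Increase = 24,480 − 13,370.2 = 11,109.8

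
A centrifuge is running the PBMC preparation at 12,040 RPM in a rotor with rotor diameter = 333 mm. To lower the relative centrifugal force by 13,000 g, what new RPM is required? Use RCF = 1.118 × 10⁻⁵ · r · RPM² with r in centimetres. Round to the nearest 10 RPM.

8670 RPM

r = 333 mm / 2 = 166.5 mm = 16.65 cm
Current RCF = 1.118 × 10⁻⁵ × 16.65 × (12040)² = 1.118 × 10⁻⁵ × 16.65 × 144,961,600 ≈ 26,984.2 × g
Target RCF = 26,984.2 − 13,000 = 13,984.2 × g
N² = 13,984.2 / (18.6147 × 10⁻⁵) = 75,124,498
N ≈ √75,124,498 ≈ 8,667.4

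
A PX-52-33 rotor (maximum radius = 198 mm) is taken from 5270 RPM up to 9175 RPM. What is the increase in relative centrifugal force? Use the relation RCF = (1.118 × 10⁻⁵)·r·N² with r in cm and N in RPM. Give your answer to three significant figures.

12500 g

r = 198 mm = 19.8 cm
RCF₁ = 1.118 × 10⁻⁵ × 19.8 × (5270)² = 1.118 × 10⁻⁵ × 19.8 × 27,772,900 ≈ 6,147.9 × g
RCF₂ = 1.118 × 10⁻⁵ × 19.8 × (9175)² = 1.118 × 10⁻⁵ × 19.8 × 84,180,625 ≈ 18,634.6 × g
Increase = 18,634.6 − 6,147.9 = 12,486.7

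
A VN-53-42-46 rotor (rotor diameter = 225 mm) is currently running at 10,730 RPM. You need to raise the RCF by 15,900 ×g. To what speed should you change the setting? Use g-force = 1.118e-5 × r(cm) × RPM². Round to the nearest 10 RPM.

15540 RPM

r = 225 mm / 2 = 112.5 mm = 11.25 cm
Current RCF = 1.118 × 10⁻⁵ × 11.25 × (10730)² = 1.118 × 10⁻⁵ × 11.25 × 115,132,900 ≈ 14,480.8 × g
Target RCF = 14,480.8 + 15,900 = 30,380.8 × g
N² = 30,380.8 / (12.5775 × 10⁻⁵) = 241,548,797
N ≈ √241,548,797 ≈ 15,541.8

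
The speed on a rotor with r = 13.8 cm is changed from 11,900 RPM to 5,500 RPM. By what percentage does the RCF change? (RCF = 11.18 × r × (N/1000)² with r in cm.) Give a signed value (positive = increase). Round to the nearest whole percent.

-79%

RCF ∝ N², so the ratio is (5500/11900)² = (0.462185)² = 0.2136.
Change = 0.2136 − 1 = -0.7864 → -78.6%.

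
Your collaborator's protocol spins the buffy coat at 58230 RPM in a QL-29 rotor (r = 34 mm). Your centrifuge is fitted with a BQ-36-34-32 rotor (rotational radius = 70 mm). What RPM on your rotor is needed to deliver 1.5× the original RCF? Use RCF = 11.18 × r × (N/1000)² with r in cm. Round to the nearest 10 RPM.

49700 RPM

Original rotor: r = 34 mm = 3.4 cm
RCF = 11.18 × r × (N/1000)²
RCF_original = 11.18 × 3.4 × (58.23)² = 11.18 × 3.4 × 3,390.7329 ≈ 128,888.5 × g
Target RCF = 1.5 × 128,888.5 ≈ 193,332.8 × g
Your rotor: r = 70 mm = 7.0 cm
193,332.8 = 11.18 × 7 × (N/1000)²
(N/1000)² = 193,332.8 / 78.26 = 2470.391
N = 1000 × √2470.391 ≈ 49,703.0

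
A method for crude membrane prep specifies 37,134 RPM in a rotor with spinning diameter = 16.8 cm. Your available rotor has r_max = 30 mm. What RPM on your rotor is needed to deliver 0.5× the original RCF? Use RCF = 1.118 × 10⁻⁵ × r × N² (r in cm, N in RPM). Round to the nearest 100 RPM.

Original rotor: r = 16.8 / 2 = 8.4 cm
RCF = 1.118 × 10⁻⁵ × r × N²
RCF_original = 1.118 × 10⁻⁵ × 8.4 × (37134)² = 1.118 × 10⁻⁵ × 8.4 × 1,378,933,956 ≈ 129,498.4 × g
Target RCF = 0.5 × 129,498.4 ≈ 64,749.2 × g
Your rotor: r = 30 mm = 3.0 cm
64,749.2 = 1.118 × 10⁻⁵ × 3 × N²
N² = 64,749.2 / (3.354 × 10⁻⁵) = 1,930,506,857
N ≈ √1,930,506,857 ≈ 43,937.5

43900 RPM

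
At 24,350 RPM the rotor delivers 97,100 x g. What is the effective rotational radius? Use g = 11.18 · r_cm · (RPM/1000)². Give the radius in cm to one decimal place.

≈ 14.6 cm

RCF = 11.18 × r × (N/1000)²
97100 = 11.18 × r × (24.35)²
r = 97100 / (11.18 × 592.9225) = 97100 / 6628.874 ≈ 14.648 cm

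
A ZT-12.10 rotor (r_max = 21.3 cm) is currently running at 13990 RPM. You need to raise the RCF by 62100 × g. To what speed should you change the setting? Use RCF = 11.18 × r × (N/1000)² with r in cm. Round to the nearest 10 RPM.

≈ 21370 RPM

Current RCF = 11.18 × 21.3 × (13.99)² = 11.18 × 21.3 × 195.7201 ≈ 46,607.6 × g
Target RCF = 46,607.6 + 62,100 = 108,707.6 × g
(N/1000)² = 108,707.6 / 238.134 = 456.4976
N = 1000 × √456.4976 ≈ 21,365.8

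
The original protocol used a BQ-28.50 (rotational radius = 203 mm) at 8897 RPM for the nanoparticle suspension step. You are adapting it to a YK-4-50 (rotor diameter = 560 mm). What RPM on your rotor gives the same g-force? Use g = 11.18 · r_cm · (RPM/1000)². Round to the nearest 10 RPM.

≈ 7580 RPM

Original rotor: r = 203 mm = 20.3 cm
RCF = 11.18 × r × (N/1000)²
RCF_original = 11.18 × 20.3 × (8.897)² = 11.18 × 20.3 × 79.156609 ≈ 17,964.9 × g
Your rotor: r = 560 mm / 2 = 280 mm = 28 cm
17,964.9 = 11.18 × 28 × (N/1000)²
(N/1000)² = 17,964.9 / 313.04 = 57.38851
N = 1000 × √57.38851 ≈ 7,575.5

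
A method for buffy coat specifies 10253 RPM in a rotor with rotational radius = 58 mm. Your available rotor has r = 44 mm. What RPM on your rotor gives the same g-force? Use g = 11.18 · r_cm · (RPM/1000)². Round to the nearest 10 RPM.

≈ 11770 RPM

Original rotor: r = 58 mm = 5.8 cm
RCF_original = 11.18 × 5.8 × (10.253)² = 11.18 × 5.8 × 105.124009 ≈ 6,816.7 × g
Your rotor: r = 44 mm = 4.4 cm
6,816.7 = 11.18 × 4.4 × (N/1000)²
(N/1000)² = 6,816.7 / 49.192 = 138.5733
N = 1000 × √138.5733 ≈ 11,771.7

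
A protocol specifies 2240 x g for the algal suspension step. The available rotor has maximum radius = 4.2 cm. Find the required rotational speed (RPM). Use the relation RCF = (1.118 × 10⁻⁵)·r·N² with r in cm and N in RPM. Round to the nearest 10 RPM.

N ≈ 6910 RPM

RCF = 1.118 × 10⁻⁵ × r × N²
2,240 = 1.118 × 10⁻⁵ × 4.2 × N²
N² = 2,240 / (4.6956 × 10⁻⁵) = 47,704,234
N ≈ √47,704,234 ≈ 6,906.8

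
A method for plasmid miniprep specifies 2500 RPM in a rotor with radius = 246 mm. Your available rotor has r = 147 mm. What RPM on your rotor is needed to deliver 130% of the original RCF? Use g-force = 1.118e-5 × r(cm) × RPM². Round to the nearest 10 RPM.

Original rotor: r = 246 mm = 24.6 cm
RCF_original = 1.118 × 10⁻⁵ × 24.6 × (2500)² = 1.118 × 10⁻⁵ × 24.6 × 6,250,000 ≈ 1,718.9 × g
Target RCF = 1.3 × 1,718.9 ≈ 2,234.6 × g
Your rotor: r = 147 mm = 14.7 cm
2,234.6 = 1.118 × 10⁻⁵ × 14.7 × N²
N² = 2,234.6 / (16.4346 × 10⁻⁵) = 13,596,924
N ≈ √13,596,924 ≈ 3,687.4

3690 RPM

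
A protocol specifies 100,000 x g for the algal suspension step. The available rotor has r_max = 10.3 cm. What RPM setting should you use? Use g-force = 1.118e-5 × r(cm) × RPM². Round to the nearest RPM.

100,000 = 1.118 × 10⁻⁵ × 10.3 × N²
N² = 100,000 / (11.5154 × 10⁻⁵) = 868,402,313
N ≈ √868,402,313 ≈ 29,468.7

29469 RPM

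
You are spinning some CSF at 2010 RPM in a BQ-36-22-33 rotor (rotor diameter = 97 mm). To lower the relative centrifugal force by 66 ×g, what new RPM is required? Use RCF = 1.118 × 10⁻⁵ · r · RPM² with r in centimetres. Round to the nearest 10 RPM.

r = 97 mm / 2 = 48.5 mm = 4.85 cm
Current RCF = 1.118 × 10⁻⁵ × 4.85 × (2010)² = 1.118 × 10⁻⁵ × 4.85 × 4,040,100 ≈ 219.1 × g
Target RCF = 219.1 − 66 = 153.1 × g
N² = 153.1 / (5.4223 × 10⁻⁵) = 2,823,525
N ≈ √2,823,525 ≈ 1,680.3

N₂ ≈ 1680 RPM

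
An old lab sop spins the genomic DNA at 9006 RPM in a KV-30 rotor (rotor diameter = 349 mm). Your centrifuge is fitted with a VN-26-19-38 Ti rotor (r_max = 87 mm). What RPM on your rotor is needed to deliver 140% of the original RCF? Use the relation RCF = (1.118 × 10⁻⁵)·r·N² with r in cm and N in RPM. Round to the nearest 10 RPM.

Original rotor: r = 349 mm / 2 = 174.5 mm = 17.45 cm
RCF = 1.118 × 10⁻⁵ × r × N²
RCF_original = 1.118 × 10⁻⁵ × 17.45 × (9006)² = 1.118 × 10⁻⁵ × 17.45 × 81,108,036 ≈ 15,823.4 × g
Target RCF = 1.4 × 15,823.4 ≈ 22,152.8 × g
Your rotor: r = 87 mm = 8.7 cm
22,152.8 = 1.118 × 10⁻⁵ × 8.7 × N²
N² = 22,152.8 / (9.7266 × 10⁻⁵) = 227,754,817
N ≈ √227,754,817 ≈ 15,091.5

15090 RPM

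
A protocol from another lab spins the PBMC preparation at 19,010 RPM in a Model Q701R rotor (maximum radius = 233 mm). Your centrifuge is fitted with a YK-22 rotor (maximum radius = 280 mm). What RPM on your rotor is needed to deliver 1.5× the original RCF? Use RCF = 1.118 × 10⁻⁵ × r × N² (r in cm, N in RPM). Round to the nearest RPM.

Original rotor: r = 233 mm = 23.3 cm
RCF_original = 1.118 × 10⁻⁵ × 23.3 × (19010)² = 1.118 × 10⁻⁵ × 23.3 × 361,380,100 ≈ 94,137.3 × g
Target RCF = 1.5 × 94,137.3 ≈ 141,206 × g
Your rotor: r = 280 mm = 28.0 cm
141,206 = 1.118 × 10⁻⁵ × 28 × N²
N² = 141,206 / (31.304 × 10⁻⁵) = 451,079,734
N ≈ √451,079,734 ≈ 21,238.6

21239 RPM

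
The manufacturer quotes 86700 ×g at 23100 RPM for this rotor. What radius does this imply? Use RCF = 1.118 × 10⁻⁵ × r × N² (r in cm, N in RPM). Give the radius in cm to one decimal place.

r ≈ 14.5 cm

86700 = 1.118 × 10⁻⁵ × r × (23100)²
r = 86700 / (1.118 × 10⁻⁵ × 533,610,000) = 86700 / 5965.76 ≈ 14.533 cm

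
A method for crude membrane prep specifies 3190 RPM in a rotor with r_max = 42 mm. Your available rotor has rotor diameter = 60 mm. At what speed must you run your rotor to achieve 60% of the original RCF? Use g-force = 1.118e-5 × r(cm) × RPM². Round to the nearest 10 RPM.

Original rotor: r = 42 mm = 4.2 cm
RCF = 1.118 × 10⁻⁵ × r × N²
RCF_original = 1.118 × 10⁻⁵ × 4.2 × (3190)² = 1.118 × 10⁻⁵ × 4.2 × 10,176,100 ≈ 477.8 × g
Target RCF = 0.6 × 477.8 ≈ 286.7 × g
Your rotor: r = 60 mm / 2 = 30 mm = 3 cm
286.7 = 1.118 × 10⁻⁵ × 3 × N²
N² = 286.7 / (3.354 × 10⁻⁵) = 8,548,002
N ≈ √8,548,002 ≈ 2,923.7

≈ 2920 RPM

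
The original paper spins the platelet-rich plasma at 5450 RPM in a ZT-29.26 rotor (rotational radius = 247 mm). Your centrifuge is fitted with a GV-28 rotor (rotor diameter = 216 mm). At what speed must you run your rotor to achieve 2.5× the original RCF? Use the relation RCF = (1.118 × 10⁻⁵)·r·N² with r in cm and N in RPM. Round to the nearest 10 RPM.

≈ 13030 RPM

Original rotor: r = 247 mm = 24.7 cm
RCF = 1.118 × 10⁻⁵ × r × N²
RCF_original = 1.118 × 10⁻⁵ × 24.7 × (5450)² = 1.118 × 10⁻⁵ × 24.7 × 29,702,500 ≈ 8,202.2 × g
Target RCF = 2.5 × 8,202.2 ≈ 20,505.5 × g
Your rotor: r = 216 mm / 2 = 108 mm = 10.8 cm
20,505.5 = 1.118 × 10⁻⁵ × 10.8 × N²
N² = 20,505.5 / (12.0744 × 10⁻⁵) = 169,826,244
N ≈ √169,826,244 ≈ 13,031.7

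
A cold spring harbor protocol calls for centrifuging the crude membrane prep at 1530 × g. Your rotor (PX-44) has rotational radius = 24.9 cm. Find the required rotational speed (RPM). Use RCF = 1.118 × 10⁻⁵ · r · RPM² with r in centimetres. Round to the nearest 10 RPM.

1,530 = 1.118 × 10⁻⁵ × 24.9 × N²
N² = 1,530 / (27.8382 × 10⁻⁵) = 5,496,045
N ≈ √5,496,045 ≈ 2,344.4

≈ 2340 RPM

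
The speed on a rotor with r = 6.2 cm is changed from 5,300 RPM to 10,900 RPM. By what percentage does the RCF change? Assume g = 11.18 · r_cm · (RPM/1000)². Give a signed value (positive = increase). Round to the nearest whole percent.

RCF ∝ N², so the ratio is (10900/5300)² = (2.056604)² = 4.2296.
Change = 4.2296 − 1 = +3.2296 → +323.0%.

+323%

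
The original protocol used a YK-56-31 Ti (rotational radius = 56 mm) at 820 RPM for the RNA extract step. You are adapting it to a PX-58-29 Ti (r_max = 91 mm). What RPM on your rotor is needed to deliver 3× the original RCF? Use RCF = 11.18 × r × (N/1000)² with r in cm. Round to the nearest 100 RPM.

≈ 1100 RPM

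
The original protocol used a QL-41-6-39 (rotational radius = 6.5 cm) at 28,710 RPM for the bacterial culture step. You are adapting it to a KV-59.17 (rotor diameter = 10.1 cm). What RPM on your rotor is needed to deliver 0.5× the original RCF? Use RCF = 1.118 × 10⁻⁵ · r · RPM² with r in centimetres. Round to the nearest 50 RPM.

RCF_original = 1.118 × 10⁻⁵ × 6.5 × (28710)² = 1.118 × 10⁻⁵ × 6.5 × 824,264,100 ≈ 59,899.3 × g
Target RCF = 0.5 × 59,899.3 ≈ 29,949.7 × g
Your rotor: r = 10.1 / 2 = 5.05 cm
29,949.7 = 1.118 × 10⁻⁵ × 5.05 × N²
N² = 29,949.7 / (5.6459 × 10⁻⁵) = 530,468,127
N ≈ √530,468,127 ≈ 23,031.9

23050 RPM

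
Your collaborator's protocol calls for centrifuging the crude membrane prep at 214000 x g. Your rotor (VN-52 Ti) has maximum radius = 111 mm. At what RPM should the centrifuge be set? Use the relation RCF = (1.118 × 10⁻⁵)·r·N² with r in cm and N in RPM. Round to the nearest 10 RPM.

N ≈ 41530 RPM

r = 111 mm = 11.1 cm
214,000 = 1.118 × 10⁻⁵ × 11.1 × N²
N² = 214,000 / (12.4098 × 10⁻⁵) = 1,724,443,585
N ≈ √1,724,443,585 ≈ 41,526.4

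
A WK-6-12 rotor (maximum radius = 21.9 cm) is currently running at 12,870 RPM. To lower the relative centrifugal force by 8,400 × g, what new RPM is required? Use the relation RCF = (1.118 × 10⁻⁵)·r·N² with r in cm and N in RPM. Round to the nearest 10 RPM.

11460 RPM

Current RCF = 1.118 × 10⁻⁵ × 21.9 × (12870)² = 1.118 × 10⁻⁵ × 21.9 × 165,636,900 ≈ 40,554.9 × g
Target RCF = 40,554.9 − 8,400 = 32,154.9 × g
N² = 32,154.9 / (24.4842 × 10⁻⁵) = 131,329,184
N ≈ √131,329,184 ≈ 11,459.9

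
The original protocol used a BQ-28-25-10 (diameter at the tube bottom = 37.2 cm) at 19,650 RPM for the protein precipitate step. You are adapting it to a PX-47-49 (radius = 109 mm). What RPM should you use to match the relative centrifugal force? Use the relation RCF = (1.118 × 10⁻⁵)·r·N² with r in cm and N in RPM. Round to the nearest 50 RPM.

≈ 25650 RPM

Original rotor: r = 37.2 / 2 = 18.6 cm
RCF_original = 1.118 × 10⁻⁵ × 18.6 × (19650)² = 1.118 × 10⁻⁵ × 18.6 × 386,122,500 ≈ 80,293.4 × g
Your rotor: r = 109 mm = 10.9 cm
80,293.4 = 1.118 × 10⁻⁵ × 10.9 × N²
N² = 80,293.4 / (12.1862 × 10⁻⁵) = 658,887,922
N ≈ √658,887,922 ≈ 25,668.8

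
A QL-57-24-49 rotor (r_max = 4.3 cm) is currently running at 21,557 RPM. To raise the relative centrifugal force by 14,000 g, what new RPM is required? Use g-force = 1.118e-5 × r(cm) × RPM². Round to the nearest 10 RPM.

Current RCF = 1.118 × 10⁻⁵ × 4.3 × (21557)² = 1.118 × 10⁻⁵ × 4.3 × 464,704,249 ≈ 22,340.2 × g
Target RCF = 22,340.2 + 14,000 = 36,340.2 × g
N² = 36,340.2 / (4.8074 × 10⁻⁵) = 755,922,120
N ≈ √755,922,120 ≈ 27,494.0

27490 RPM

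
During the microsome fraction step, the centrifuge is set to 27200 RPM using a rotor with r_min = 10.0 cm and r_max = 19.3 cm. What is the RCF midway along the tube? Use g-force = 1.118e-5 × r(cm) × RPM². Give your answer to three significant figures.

r_avg = (10.0 + 19.3) / 2 = 14.65 cm
RCF = 1.118 × 10⁻⁵ × 14.65 × (27200)² = 1.118 × 10⁻⁵ × 14.65 × 739,840,000 ≈ 121,176.2 × g

121000 x g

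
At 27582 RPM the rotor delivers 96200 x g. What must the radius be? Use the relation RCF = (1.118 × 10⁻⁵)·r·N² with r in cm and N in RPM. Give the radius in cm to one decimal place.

96200 = 1.118 × 10⁻⁵ × r × (27582)²
r = 96200 / (1.118 × 10⁻⁵ × 760,766,724) = 96200 / 8505.372 ≈ 11.310 cm

r ≈ 11.3 cm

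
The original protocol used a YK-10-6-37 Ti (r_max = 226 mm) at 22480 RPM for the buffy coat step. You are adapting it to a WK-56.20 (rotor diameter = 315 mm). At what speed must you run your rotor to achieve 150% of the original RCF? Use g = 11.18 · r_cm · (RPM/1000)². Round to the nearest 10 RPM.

Original rotor: r = 226 mm = 22.6 cm
RCF_original = 11.18 × 22.6 × (22.48)² = 11.18 × 22.6 × 505.3504 ≈ 127,685.9 × g
Target RCF = 1.5 × 127,685.9 ≈ 191,528.8 × g
Your rotor: r = 315 mm / 2 = 157.5 mm = 15.75 cm
191,528.8 = 11.18 × 15.75 × (N/1000)²
(N/1000)² = 191,528.8 / 176.085 = 1087.707
N = 1000 × √1087.707 ≈ 32,980.4

32980 RPM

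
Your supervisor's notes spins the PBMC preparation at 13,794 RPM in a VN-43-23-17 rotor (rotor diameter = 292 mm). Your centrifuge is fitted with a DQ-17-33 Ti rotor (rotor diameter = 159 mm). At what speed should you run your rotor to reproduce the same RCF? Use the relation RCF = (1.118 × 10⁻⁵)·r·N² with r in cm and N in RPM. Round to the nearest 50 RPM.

Original rotor: r = 292 mm / 2 = 146 mm = 14.6 cm
RCF = 1.118 × 10⁻⁵ × r × N²
RCF_original = 1.118 × 10⁻⁵ × 14.6 × (13794)² = 1.118 × 10⁻⁵ × 14.6 × 190,274,436 ≈ 31,058.1 × g
Your rotor: r = 159 mm / 2 = 79.5 mm = 7.95 cm
31,058.1 = 1.118 × 10⁻⁵ × 7.95 × N²
N² = 31,058.1 / (8.8881 × 10⁻⁵) = 349,434,637
N ≈ √349,434,637 ≈ 18,693.2

18700 RPM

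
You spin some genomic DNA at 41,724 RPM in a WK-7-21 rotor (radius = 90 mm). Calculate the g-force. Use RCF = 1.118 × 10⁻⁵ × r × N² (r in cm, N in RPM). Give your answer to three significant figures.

≈ 175000 x g

r = 90 mm = 9.0 cm
RCF = 1.118 × 10⁻⁵ × 9 × (41724)² = 1.118 × 10⁻⁵ × 9 × 1,740,892,176 ≈ 175,168.6 × g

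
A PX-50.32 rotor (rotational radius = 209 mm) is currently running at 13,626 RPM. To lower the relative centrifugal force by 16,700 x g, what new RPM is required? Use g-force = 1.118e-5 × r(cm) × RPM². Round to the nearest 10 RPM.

≈ 10690 RPM

r = 209 mm = 20.9 cm
Current RCF = 1.118 × 10⁻⁵ × 20.9 × (13626)² = 1.118 × 10⁻⁵ × 20.9 × 185,667,876 ≈ 43,383.5 × g
Target RCF = 43,383.5 − 16,700 = 26,683.5 × g
N² = 26,683.5 / (23.3662 × 10⁻⁵) = 114,197,003
N ≈ √114,197,003 ≈ 10,686.3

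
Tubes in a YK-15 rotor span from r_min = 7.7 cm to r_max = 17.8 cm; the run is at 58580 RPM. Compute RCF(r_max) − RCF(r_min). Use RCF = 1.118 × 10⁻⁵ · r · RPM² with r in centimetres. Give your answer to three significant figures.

ΔRCF ≈ 387000 × g

ΔRCF = 1.118 × 10⁻⁵ × (r_max − r_min) × N² = 1.118 × 10⁻⁵ × 10.1 × 3,431,616,400 ≈ 387,491.3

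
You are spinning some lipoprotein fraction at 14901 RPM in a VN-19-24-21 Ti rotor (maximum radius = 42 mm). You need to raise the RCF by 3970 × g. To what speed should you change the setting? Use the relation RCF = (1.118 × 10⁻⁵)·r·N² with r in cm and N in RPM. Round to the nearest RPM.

r = 42 mm = 4.2 cm
Current RCF = 1.118 × 10⁻⁵ × 4.2 × (14901)² = 1.118 × 10⁻⁵ × 4.2 × 222,039,801 ≈ 10,426.1 × g
Target RCF = 10,426.1 + 3,970 = 14,396.1 × g
N² = 14,396.1 / (4.6956 × 10⁻⁵) = 306,587,018
N ≈ √306,587,018 ≈ 17,509.6

N₂ ≈ 17510 RPM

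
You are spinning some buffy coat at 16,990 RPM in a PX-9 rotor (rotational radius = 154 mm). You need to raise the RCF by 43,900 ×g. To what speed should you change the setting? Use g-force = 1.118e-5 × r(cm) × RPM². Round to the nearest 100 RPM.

r = 154 mm = 15.4 cm
Current RCF = 1.118 × 10⁻⁵ × 15.4 × (16990)² = 1.118 × 10⁻⁵ × 15.4 × 288,660,100 ≈ 49,699.2 × g
Target RCF = 49,699.2 + 43,900 = 93,599.2 × g
N² = 93,599.2 / (17.2172 × 10⁻⁵) = 543,637,758
N ≈ √543,637,758 ≈ 23,316.0

23300 RPM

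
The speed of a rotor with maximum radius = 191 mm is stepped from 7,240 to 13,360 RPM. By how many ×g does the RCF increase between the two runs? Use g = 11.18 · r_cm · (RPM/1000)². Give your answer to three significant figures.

r = 191 mm = 19.1 cm
RCF₁ = 11.18 × 19.1 × (7.24)² = 11.18 × 19.1 × 52.4176 ≈ 11,193.1 × g
RCF₂ = 11.18 × 19.1 × (13.36)² = 11.18 × 19.1 × 178.4896 ≈ 38,114.3 × g
Increase = 38,114.3 − 11,193.1 = 26,921.2

26900 ×g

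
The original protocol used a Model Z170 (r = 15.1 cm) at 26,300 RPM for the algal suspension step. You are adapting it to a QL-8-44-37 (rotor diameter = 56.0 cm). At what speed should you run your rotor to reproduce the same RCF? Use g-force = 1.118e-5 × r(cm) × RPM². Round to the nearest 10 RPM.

≈ 19310 RPM

RCF_original = 1.118 × 10⁻⁵ × 15.1 × (26300)² = 1.118 × 10⁻⁵ × 15.1 × 691,690,000 ≈ 116,769.7 × g
Your rotor: r = 56.0 / 2 = 28 cm
116,769.7 = 1.118 × 10⁻⁵ × 28 × N²
N² = 116,769.7 / (31.304 × 10⁻⁵) = 373,018,464
N ≈ √373,018,464 ≈ 19,313.7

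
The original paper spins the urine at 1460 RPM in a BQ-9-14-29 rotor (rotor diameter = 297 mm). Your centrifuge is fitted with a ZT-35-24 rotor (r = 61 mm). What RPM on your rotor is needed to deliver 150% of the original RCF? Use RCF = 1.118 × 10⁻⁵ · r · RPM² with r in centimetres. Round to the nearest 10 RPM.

2790 RPM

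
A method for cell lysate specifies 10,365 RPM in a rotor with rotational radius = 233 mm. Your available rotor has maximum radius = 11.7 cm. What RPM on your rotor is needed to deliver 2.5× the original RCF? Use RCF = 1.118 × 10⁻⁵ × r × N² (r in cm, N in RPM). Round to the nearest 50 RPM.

23150 RPM

Original rotor: r = 233 mm = 23.3 cm
RCF_original = 1.118 × 10⁻⁵ × 23.3 × (10365)² = 1.118 × 10⁻⁵ × 23.3 × 107,433,225 ≈ 27,985.7 × g
Target RCF = 2.5 × 27,985.7 ≈ 69,964.2 × g
69,964.2 = 1.118 × 10⁻⁵ × 11.7 × N²
N² = 69,964.2 / (13.0806 × 10⁻⁵) = 534,869,960
N ≈ √534,869,960 ≈ 23,127.3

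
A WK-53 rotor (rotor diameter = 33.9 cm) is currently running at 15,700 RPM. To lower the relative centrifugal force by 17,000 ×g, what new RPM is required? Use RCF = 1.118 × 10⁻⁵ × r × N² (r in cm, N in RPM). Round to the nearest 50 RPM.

≈ 12500 RPM

r = 33.9 / 2 = 16.95 cm
Current RCF = 1.118 × 10⁻⁵ × 16.95 × (15700)² = 1.118 × 10⁻⁵ × 16.95 × 246,490,000 ≈ 46,710.1 × g
Target RCF = 46,710.1 − 17,000 = 29,710.1 × g
N² = 29,710.1 / (18.9501 × 10⁻⁵) = 156,780,703
N ≈ √156,780,703 ≈ 12,521.2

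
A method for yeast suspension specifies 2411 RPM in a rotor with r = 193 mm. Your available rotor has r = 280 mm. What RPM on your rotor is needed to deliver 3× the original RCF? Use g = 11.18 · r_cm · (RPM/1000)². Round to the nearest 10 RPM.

Original rotor: r = 193 mm = 19.3 cm
RCF_original = 11.18 × 19.3 × (2.411)² = 11.18 × 19.3 × 5.812921 ≈ 1,254.3 × g
Target RCF = 3 × 1,254.3 ≈ 3,762.9 × g
Your rotor: r = 280 mm = 28.0 cm
3,762.9 = 11.18 × 28 × (N/1000)²
(N/1000)² = 3,762.9 / 313.04 = 12.02051
N = 1000 × √12.02051 ≈ 3,467.1

3470 RPM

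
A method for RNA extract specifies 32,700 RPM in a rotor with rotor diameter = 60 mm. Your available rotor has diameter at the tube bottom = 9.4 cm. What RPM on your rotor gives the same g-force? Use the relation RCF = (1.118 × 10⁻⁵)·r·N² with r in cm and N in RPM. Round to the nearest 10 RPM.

≈ 26130 RPM

Original rotor: r = 60 mm / 2 = 30 mm = 3 cm
RCF_original = 1.118 × 10⁻⁵ × 3 × (32700)² = 1.118 × 10⁻⁵ × 3 × 1,069,290,000 ≈ 35,864 × g
Your rotor: r = 9.4 / 2 = 4.7 cm
35,864 = 1.118 × 10⁻⁵ × 4.7 × N²
N² = 35,864 / (5.2546 × 10⁻⁵) = 682,525,787
N ≈ √682,525,787 ≈ 26,125.2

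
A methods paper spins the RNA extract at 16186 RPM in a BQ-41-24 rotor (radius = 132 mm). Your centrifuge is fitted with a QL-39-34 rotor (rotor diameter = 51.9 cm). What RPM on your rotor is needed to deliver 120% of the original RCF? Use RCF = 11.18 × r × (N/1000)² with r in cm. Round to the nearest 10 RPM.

12650 RPM

Original rotor: r = 132 mm = 13.2 cm
RCF = 11.18 × r × (N/1000)²
RCF_original = 11.18 × 13.2 × (16.186)² = 11.18 × 13.2 × 261.986596 ≈ 38,662.9 × g
Target RCF = 1.2 × 38,662.9 ≈ 46,395.5 × g
Your rotor: r = 51.9 / 2 = 25.95 cm
46,395.5 = 11.18 × 25.95 × (N/1000)²
(N/1000)² = 46,395.5 / 290.121 = 159.9178
N = 1000 × √159.9178 ≈ 12,645.9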